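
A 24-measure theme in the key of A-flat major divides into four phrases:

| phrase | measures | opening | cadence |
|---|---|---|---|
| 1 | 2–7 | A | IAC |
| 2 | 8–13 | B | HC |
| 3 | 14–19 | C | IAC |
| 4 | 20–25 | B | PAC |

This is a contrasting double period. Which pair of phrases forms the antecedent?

In a double period the first pair of phrases (ending half cadence) is the large antecedent and the second pair (ending perfect authentic cadence) is the large consequent; the antecedent is phrases 1 and 2.

phrases 1 and 2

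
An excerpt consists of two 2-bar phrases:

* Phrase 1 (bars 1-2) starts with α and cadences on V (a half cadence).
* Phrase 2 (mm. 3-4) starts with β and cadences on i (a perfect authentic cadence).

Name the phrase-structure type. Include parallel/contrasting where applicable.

Phrase 1 ends with a half cadence (weaker) and phrase 2 with a perfect authentic cadence (stronger): antecedent + consequent = a period.
The two phrases open with different material (α / β), so the period is contrasting.

contrasting period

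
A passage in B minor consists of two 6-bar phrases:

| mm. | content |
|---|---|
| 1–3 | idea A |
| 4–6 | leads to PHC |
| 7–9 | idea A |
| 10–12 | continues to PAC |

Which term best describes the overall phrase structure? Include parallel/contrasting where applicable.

parallel period

Phrase 1 ends with a Phrygian half cadence (weaker) and phrase 2 with a perfect authentic cadence (stronger): antecedent + consequent = a period.
The two phrases open with the same material (A / A), so the period is parallel.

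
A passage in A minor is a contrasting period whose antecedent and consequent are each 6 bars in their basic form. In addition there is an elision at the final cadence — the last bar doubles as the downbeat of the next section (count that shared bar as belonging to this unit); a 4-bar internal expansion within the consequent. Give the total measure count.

Basic contrasting period: 6 + 6 = 12 bars.
12 (basic form) + 4 (internal expansion) = 16.
The elision shares a bar with the next section but does not change this unit's count.

16 measures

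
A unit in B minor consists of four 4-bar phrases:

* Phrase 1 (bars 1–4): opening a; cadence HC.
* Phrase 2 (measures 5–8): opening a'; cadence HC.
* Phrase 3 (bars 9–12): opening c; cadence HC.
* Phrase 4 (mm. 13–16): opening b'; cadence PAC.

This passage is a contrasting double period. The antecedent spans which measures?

measures 1–8

In a double period the four phrases pair into a large antecedent (phrases 1–2, ending half cadence) and a large consequent (phrases 3–4, ending perfect authentic cadence). The antecedent spans mm. 1-8.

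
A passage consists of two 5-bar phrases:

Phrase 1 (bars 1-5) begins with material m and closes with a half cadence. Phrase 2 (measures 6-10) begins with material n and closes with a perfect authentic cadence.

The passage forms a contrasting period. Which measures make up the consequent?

The phrase ending with the weaker cadence (half cadence) is the antecedent; the one ending more conclusively (perfect authentic cadence) is the consequent. The consequent is measures 6–10.

measures 6–10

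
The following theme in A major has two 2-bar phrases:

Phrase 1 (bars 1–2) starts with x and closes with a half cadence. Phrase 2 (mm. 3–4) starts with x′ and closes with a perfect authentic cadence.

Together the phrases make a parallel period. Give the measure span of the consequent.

The phrase ending with the weaker cadence (half cadence) is the antecedent; the one ending more conclusively (perfect authentic cadence) is the consequent. The consequent is measures 3–4.

measures 3–4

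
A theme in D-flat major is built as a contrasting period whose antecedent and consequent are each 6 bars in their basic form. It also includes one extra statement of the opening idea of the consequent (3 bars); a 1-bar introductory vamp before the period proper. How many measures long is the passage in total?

Basic contrasting period: 6 + 6 = 12 bars.
12 (basic form) + 3 (extra statement) + 1 (introduction) = 16.

16 measures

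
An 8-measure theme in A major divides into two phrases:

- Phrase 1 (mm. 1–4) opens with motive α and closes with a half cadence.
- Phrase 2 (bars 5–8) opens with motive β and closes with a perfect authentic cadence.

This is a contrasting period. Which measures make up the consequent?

measures 5–8

The phrase ending with the weaker cadence (half cadence) is the antecedent; the one ending more conclusively (perfect authentic cadence) is the consequent. The consequent is measures 5–8.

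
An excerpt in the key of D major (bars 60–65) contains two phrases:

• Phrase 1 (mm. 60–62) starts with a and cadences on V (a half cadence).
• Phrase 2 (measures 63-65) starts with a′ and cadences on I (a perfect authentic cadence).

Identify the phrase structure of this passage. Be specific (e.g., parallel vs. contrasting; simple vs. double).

parallel period

Phrase 1 ends with a half cadence (weaker) and phrase 2 with a perfect authentic cadence (stronger): antecedent + consequent = a period.
The two phrases open with the same material (a / a′), so the period is parallel.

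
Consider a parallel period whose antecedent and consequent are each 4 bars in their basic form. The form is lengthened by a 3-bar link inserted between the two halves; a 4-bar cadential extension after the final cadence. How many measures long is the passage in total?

Basic parallel period: 4 + 4 = 8 bars.
8 (basic form) + 3 (link) + 4 (cadential extension) = 15.

15 measures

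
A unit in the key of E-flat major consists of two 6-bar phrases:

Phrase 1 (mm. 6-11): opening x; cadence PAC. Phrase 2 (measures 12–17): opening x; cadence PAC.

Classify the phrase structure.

Both phrases have the same opening (x) and the same cadence (perfect authentic cadence): the second is a restatement, not a consequent, so this is a repeated phrase rather than a period.

repeated phrase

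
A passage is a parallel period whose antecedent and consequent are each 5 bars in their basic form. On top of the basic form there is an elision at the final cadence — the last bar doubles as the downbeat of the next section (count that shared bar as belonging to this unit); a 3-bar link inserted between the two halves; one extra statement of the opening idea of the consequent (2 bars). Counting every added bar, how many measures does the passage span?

15 measures

Basic parallel period: 5 + 5 = 10 bars.
10 (basic form) + 3 (link) + 2 (extra statement) = 15.
The elision shares a bar with the next section but does not change this unit's count.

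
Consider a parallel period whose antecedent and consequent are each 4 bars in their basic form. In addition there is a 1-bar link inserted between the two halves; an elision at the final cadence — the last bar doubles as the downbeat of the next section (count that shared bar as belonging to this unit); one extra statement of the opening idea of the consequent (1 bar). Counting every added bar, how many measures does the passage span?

10 measures

Basic parallel period: 4 + 4 = 8 bars.
8 (basic form) + 1 (link) + 1 (extra statement) = 10.
The elision shares a bar with the next section but does not change this unit's count.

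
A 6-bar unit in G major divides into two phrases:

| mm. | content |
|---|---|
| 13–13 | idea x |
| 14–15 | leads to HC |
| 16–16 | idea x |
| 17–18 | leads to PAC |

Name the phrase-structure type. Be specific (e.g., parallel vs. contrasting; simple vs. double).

Phrase 1 ends with a half cadence (weaker) and phrase 2 with a perfect authentic cadence (stronger): antecedent + consequent = a period.
The two phrases open with the same material (x / x), so the period is parallel.

parallel period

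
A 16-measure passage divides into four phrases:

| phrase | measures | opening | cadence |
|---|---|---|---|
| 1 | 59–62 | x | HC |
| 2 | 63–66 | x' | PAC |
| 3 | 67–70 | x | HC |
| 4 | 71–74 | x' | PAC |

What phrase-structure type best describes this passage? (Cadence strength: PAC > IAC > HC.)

repeated period

The cadence pattern HC–PAC–HC–PAC is weak–strong twice, and phrases 3–4 restate phrases 1–2: a period heard twice, not a double period (which would end weakly at phrase 2).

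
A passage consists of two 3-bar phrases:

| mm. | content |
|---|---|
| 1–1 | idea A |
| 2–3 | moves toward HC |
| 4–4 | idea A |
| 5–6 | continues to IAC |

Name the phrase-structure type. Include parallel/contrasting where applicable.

Phrase 1 ends with a half cadence (weaker) and phrase 2 with an imperfect authentic cadence (stronger): antecedent + consequent = a period.
The two phrases open with the same material (A / A), so the period is parallel.

parallel period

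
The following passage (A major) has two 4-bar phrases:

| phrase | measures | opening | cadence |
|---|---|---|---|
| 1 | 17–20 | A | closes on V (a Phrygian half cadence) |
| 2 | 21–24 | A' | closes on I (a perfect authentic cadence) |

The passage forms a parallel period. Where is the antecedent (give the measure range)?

measures 17–20

The antecedent is the phrase ending with the weaker cadence (Phrygian half cadence, phrase 1) and the consequent the one ending more conclusively (perfect authentic cadence, phrase 2); the antecedent is mm. 17–20.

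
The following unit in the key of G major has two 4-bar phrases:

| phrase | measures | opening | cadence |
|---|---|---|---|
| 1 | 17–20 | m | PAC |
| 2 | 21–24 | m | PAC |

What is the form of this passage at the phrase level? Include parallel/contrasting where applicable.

Both phrases have the same opening (m) and the same cadence (perfect authentic cadence): the second is a restatement, not a consequent, so this is a repeated phrase rather than a period.

repeated phrase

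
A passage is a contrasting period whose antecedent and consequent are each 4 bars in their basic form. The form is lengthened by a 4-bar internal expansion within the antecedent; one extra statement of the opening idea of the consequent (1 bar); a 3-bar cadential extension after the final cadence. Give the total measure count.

Basic contrasting period: 4 + 4 = 8 bars.
8 (basic form) + 4 (internal expansion) + 1 (extra statement) + 3 (cadential extension) = 16.

16 measures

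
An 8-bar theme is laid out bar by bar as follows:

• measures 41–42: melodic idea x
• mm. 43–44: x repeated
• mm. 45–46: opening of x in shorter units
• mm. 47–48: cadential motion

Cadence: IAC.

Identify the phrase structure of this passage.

Basic idea (bars 41–42) + its repetition (mm. 43–44) form the presentation; fragmentation and cadence (mm. 45–48) form the continuation — the 8-bar whole is a sentence.

sentence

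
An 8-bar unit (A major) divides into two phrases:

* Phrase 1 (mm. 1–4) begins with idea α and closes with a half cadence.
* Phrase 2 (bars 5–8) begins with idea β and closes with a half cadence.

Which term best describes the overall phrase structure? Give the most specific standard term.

The second phrase closes with a half cadence, which is not stronger than the first phrase's half cadence; without a weak→strong cadential pair there is no antecedent–consequent relationship, so this is a phrase group rather than a period.

phrase group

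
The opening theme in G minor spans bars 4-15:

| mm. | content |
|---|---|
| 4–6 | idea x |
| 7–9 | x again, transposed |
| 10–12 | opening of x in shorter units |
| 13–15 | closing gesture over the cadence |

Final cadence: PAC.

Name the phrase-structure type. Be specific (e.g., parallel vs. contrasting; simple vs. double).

sentence

Basic idea (bars 4–6) + its repetition (bars 7–9) form the presentation; fragmentation and cadence (mm. 10-15) form the continuation — the 12-bar whole is a sentence.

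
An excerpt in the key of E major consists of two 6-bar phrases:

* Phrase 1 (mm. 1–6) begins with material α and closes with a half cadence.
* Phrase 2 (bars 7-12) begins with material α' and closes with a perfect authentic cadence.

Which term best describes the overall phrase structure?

Phrase 1 ends with a half cadence (weaker) and phrase 2 with a perfect authentic cadence (stronger): antecedent + consequent = a period.
The two phrases open with the same material (α / α'), so the period is parallel.

parallel period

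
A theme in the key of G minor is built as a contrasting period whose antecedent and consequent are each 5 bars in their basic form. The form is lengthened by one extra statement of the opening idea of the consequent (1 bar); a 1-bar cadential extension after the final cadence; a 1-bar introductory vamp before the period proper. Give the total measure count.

13 measures

Basic contrasting period: 5 + 5 = 10 bars.
10 (basic form) + 1 (extra statement) + 1 (cadential extension) + 1 (introduction) = 13.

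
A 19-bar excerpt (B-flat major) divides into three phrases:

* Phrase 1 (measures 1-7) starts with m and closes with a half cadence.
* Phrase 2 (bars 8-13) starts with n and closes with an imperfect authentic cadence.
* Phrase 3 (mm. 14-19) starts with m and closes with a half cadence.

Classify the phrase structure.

phrase group

The final phrase closes with a half cadence, which is not stronger than the preceding imperfect authentic cadence; the 3 phrases lack an overall antecedent–consequent design and so form a phrase group.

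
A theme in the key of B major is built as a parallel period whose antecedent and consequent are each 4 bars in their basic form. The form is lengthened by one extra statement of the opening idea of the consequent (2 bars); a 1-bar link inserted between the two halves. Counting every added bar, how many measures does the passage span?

Basic parallel period: 4 + 4 = 8 bars.
8 (basic form) + 2 (extra statement) + 1 (link) = 11.

11 measures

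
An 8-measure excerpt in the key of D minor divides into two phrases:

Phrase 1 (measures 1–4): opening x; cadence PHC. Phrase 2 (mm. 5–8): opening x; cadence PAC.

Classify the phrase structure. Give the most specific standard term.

parallel period

Phrase 1 ends with a Phrygian half cadence (weaker) and phrase 2 with a perfect authentic cadence (stronger): antecedent + consequent = a period.
The two phrases open with the same material (x / x), so the period is parallel.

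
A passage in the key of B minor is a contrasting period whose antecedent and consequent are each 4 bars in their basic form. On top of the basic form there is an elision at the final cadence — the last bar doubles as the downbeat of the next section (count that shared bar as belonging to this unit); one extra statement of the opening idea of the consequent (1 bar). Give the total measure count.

Basic contrasting period: 4 + 4 = 8 bars.
8 (basic form) + 1 (extra statement) = 9.
The elision shares a bar with the next section but does not change this unit's count.

9 measures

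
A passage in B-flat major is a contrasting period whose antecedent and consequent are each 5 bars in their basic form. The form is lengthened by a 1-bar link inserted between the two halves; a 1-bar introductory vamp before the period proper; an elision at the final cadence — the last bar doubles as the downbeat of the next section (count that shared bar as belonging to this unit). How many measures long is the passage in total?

12 measures

Basic contrasting period: 5 + 5 = 10 bars.
10 (basic form) + 1 (link) + 1 (introduction) = 12.
The elision shares a bar with the next section but does not change this unit's count.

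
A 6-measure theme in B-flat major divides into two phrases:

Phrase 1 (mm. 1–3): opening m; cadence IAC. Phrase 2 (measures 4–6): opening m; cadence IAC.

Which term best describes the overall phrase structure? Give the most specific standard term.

Both phrases have the same opening (m) and the same cadence (imperfect authentic cadence): the second is a restatement, not a consequent, so this is a repeated phrase rather than a period.

repeated phrase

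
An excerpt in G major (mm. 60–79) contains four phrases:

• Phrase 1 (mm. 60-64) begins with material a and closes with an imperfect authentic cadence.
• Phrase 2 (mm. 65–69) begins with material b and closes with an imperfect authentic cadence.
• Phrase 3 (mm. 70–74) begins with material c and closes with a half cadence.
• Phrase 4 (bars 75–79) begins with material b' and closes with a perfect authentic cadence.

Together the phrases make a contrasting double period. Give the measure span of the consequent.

measures 70–79

In a double period the first pair of phrases (ending imperfect authentic cadence) is the large antecedent and the second pair (ending perfect authentic cadence) is the large consequent; the consequent is measures 70–79.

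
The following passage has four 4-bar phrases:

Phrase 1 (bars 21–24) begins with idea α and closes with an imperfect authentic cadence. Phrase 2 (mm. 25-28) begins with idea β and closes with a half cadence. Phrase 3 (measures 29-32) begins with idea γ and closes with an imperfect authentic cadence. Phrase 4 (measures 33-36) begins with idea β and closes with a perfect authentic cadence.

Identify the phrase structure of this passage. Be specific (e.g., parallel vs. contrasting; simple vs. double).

contrasting double period

Four phrases in two halves: the first half (mm. 21-28) ends with a half cadence, the second (bars 29–36) with a perfect authentic cadence — a large antecedent–consequent pair, i.e. a double period.
Phrase 3 begins with different material from phrase 1, making it contrasting.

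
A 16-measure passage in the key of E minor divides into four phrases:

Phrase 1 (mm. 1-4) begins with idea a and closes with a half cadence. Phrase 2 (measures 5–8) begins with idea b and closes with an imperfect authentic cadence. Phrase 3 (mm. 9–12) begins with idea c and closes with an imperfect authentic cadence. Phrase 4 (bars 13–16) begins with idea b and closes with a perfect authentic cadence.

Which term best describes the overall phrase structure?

contrasting double period

Four phrases in two halves: the first half (mm. 1–8) ends with an imperfect authentic cadence, the second (bars 9–16) with a perfect authentic cadence — a large antecedent–consequent pair, i.e. a double period.
Phrase 3 begins with different material from phrase 1, making it contrasting.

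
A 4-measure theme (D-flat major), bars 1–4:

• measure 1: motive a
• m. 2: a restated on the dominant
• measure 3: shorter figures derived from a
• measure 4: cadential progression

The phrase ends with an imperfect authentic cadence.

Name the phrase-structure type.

sentence

Basic idea (measure 1) + its repetition (measure 2) form the presentation; fragmentation and cadence (bars 3–4) form the continuation — the 4-bar whole is a sentence.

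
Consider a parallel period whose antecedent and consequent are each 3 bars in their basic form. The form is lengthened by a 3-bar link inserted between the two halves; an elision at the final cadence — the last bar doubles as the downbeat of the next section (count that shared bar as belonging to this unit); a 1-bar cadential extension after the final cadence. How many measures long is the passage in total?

Basic parallel period: 3 + 3 = 6 bars.
6 (basic form) + 3 (link) + 1 (cadential extension) = 10.
The elision shares a bar with the next section but does not change this unit's count.

10 measures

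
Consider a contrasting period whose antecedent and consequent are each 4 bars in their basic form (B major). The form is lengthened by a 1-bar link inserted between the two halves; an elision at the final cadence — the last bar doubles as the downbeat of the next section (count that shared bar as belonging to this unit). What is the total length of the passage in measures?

9 measures

Basic contrasting period: 4 + 4 = 8 bars.
8 (basic form) + 1 (link) = 9.
The elision shares a bar with the next section but does not change this unit's count.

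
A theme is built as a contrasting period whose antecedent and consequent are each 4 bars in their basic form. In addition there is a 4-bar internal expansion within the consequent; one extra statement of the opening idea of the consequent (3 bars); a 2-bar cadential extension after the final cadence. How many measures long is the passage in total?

Basic contrasting period: 4 + 4 = 8 bars.
8 (basic form) + 4 (internal expansion) + 3 (extra statement) + 2 (cadential extension) = 17.

17 measures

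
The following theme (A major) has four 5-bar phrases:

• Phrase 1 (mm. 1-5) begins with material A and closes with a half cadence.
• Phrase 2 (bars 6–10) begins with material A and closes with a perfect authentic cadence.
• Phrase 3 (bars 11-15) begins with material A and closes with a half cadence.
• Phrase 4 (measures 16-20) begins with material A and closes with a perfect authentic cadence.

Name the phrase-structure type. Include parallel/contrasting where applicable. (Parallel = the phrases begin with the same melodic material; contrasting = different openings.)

The cadence pattern HC–PAC–HC–PAC is weak–strong twice, and phrases 3–4 restate phrases 1–2: a period heard twice, not a double period (which would end weakly at phrase 2).

repeated period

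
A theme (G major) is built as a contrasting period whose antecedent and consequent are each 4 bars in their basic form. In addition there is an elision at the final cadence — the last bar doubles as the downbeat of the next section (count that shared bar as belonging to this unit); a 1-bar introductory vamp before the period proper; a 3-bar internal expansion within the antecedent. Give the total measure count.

Basic contrasting period: 4 + 4 = 8 bars.
8 (basic form) + 1 (introduction) + 3 (internal expansion) = 12.
The elision shares a bar with the next section but does not change this unit's count.

12 measures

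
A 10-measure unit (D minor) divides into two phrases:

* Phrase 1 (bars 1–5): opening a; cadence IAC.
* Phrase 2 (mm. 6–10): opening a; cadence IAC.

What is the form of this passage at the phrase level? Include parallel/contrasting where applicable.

Both phrases have the same opening (a) and the same cadence (imperfect authentic cadence): the second is a restatement, not a consequent, so this is a repeated phrase rather than a period.

repeated phrase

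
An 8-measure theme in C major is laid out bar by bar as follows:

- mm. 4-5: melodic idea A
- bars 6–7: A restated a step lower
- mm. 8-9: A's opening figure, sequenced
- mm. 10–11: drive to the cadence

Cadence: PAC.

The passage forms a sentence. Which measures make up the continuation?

After the presentation (measures 4–7), the continuation covers the fragmentation through the cadence: measures 8-11.

measures 8–11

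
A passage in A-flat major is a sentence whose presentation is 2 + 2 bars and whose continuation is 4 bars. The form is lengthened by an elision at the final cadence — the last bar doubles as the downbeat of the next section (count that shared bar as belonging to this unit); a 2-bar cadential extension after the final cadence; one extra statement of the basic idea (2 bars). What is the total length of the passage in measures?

12 measures

Basic sentence: 2 + 2 + 4 = 8 bars.
8 (basic form) + 2 (cadential extension) + 2 (extra statement) = 12.
The elision shares a bar with the next section but does not change this unit's count.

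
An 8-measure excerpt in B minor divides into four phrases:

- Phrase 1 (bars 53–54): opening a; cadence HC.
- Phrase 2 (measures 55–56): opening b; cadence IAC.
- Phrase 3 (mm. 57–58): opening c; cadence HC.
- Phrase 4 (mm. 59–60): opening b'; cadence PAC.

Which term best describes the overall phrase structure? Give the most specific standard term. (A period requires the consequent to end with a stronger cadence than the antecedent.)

Four phrases in two halves: the first half (bars 53–56) ends with an imperfect authentic cadence, the second (bars 57–60) with a perfect authentic cadence — a large antecedent–consequent pair, i.e. a double period.
Phrase 3 begins with different material from phrase 1, making it contrasting.

contrasting double period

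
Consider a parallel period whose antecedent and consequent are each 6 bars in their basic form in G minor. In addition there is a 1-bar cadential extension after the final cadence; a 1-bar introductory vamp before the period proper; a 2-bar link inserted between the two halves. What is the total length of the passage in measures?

Basic parallel period: 6 + 6 = 12 bars.
12 (basic form) + 1 (cadential extension) + 1 (introduction) + 2 (link) = 16.

16 measures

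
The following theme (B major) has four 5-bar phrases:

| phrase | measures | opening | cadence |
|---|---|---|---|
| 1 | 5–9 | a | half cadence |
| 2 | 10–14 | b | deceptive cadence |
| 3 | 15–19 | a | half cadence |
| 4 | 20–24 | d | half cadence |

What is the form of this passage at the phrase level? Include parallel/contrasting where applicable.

Phrase 4 ends with a half cadence, no stronger than phrase 2's deceptive cadence, so the four phrases do not form a double period; nor do phrases 3–4 duplicate 1–2, so it is not a repeated period. With no phrase reaching a conclusive cadence, the passage is a phrase group.

phrase group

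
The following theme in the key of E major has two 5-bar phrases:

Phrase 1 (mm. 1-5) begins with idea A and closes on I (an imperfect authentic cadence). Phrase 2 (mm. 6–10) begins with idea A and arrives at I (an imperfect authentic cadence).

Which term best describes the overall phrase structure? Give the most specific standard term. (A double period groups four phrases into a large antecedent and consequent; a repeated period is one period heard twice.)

repeated phrase

Both phrases have the same opening (A) and the same cadence (imperfect authentic cadence): the second is a restatement, not a consequent, so this is a repeated phrase rather than a period.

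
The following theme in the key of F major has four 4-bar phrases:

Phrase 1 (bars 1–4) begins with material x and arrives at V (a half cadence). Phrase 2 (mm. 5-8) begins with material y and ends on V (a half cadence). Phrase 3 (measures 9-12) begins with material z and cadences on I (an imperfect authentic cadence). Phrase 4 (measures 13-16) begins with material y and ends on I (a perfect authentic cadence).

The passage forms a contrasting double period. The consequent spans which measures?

In a double period the four phrases pair into a large antecedent (phrases 1–2, ending half cadence) and a large consequent (phrases 3–4, ending perfect authentic cadence). The consequent spans measures 9–16.

measures 9–16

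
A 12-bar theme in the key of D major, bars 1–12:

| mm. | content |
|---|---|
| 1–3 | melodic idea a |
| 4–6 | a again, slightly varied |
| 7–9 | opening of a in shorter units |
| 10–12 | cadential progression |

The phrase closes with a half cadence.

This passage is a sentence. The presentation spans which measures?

measures 1–6

The presentation of a sentence is the basic idea (mm. 1-3) plus its repetition (mm. 4–6); the presentation is therefore bars 1–6.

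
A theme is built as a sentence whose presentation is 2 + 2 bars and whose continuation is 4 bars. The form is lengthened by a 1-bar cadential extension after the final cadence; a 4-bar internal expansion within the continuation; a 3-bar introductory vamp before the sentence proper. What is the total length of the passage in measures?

Basic sentence: 2 + 2 + 4 = 8 bars.
8 (basic form) + 1 (cadential extension) + 4 (internal expansion) + 3 (introduction) = 16.

16 measures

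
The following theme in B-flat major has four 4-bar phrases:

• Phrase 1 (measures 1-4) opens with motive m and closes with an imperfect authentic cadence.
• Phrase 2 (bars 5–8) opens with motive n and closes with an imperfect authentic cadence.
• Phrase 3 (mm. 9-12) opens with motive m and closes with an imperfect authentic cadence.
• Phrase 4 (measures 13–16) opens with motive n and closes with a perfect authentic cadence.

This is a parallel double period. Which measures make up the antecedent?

In a double period the first pair of phrases (ending imperfect authentic cadence) is the large antecedent and the second pair (ending perfect authentic cadence) is the large consequent; the antecedent is measures 1–8.

measures 1–8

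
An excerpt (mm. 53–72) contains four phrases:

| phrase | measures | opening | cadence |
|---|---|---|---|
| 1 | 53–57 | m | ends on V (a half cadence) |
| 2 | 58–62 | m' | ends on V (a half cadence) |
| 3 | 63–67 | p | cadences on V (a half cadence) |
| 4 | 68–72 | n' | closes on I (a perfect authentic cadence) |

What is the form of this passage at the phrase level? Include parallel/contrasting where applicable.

contrasting double period

Four phrases in two halves: the first half (bars 53-62) ends with a half cadence, the second (bars 63–72) with a perfect authentic cadence — a large antecedent–consequent pair, i.e. a double period.
Phrase 3 begins with different material from phrase 1, making it contrasting.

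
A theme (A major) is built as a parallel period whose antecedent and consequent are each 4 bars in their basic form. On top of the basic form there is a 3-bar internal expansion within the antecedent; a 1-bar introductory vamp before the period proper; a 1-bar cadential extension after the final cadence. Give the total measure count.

13 measures

Basic parallel period: 4 + 4 = 8 bars.
8 (basic form) + 3 (internal expansion) + 1 (introduction) + 1 (cadential extension) = 13.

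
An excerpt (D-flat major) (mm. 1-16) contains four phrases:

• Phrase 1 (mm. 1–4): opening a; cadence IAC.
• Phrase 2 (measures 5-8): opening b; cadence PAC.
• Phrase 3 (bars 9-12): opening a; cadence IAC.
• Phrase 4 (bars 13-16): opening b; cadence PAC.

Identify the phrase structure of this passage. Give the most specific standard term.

repeated period

The cadence pattern IAC–PAC–IAC–PAC is weak–strong twice, and phrases 3–4 restate phrases 1–2: a period heard twice, not a double period (which would end weakly at phrase 2).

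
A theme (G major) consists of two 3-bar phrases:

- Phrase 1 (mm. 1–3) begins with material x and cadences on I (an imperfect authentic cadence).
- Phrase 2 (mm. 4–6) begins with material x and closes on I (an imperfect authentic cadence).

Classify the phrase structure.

repeated phrase

Both phrases have the same opening (x) and the same cadence (imperfect authentic cadence): the second is a restatement, not a consequent, so this is a repeated phrase rather than a period.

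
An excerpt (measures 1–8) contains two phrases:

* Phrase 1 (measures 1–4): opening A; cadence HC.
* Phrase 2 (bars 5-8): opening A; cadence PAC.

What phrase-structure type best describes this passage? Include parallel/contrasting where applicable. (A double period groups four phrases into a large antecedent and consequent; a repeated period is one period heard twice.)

parallel period

Phrase 1 ends with a half cadence (weaker) and phrase 2 with a perfect authentic cadence (stronger): antecedent + consequent = a period.
The two phrases open with the same material (A / A), so the period is parallel.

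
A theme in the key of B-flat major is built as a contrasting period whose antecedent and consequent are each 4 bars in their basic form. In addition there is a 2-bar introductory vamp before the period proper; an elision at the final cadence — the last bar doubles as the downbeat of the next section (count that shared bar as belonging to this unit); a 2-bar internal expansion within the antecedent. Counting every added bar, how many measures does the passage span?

12 measures

Basic contrasting period: 4 + 4 = 8 bars.
8 (basic form) + 2 (introduction) + 2 (internal expansion) = 12.
The elision shares a bar with the next section but does not change this unit's count.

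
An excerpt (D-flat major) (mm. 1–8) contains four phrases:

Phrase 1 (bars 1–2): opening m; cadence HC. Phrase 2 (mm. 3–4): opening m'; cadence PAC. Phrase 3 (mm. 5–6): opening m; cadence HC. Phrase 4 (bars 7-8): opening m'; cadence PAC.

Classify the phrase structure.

The cadence pattern HC–PAC–HC–PAC is weak–strong twice, and phrases 3–4 restate phrases 1–2: a period heard twice, not a double period (which would end weakly at phrase 2).

repeated period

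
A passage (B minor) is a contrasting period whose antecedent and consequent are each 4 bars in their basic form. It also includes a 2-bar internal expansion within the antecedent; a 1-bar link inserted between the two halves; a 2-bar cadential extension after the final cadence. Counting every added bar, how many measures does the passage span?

Basic contrasting period: 4 + 4 = 8 bars.
8 (basic form) + 2 (internal expansion) + 1 (link) + 2 (cadential extension) = 13.

13 measures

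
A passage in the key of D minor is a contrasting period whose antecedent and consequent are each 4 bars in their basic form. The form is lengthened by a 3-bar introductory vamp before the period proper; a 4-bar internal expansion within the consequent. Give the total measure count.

15 measures

Basic contrasting period: 4 + 4 = 8 bars.
8 (basic form) + 3 (introduction) + 4 (internal expansion) = 15.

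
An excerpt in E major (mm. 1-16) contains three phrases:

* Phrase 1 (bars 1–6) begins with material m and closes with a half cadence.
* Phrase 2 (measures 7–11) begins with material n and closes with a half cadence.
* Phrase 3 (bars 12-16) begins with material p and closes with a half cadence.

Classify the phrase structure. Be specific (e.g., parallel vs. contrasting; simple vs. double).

phrase group

The final phrase closes with a half cadence, which is not stronger than the preceding half cadence; the 3 phrases lack an overall antecedent–consequent design and so form a phrase group.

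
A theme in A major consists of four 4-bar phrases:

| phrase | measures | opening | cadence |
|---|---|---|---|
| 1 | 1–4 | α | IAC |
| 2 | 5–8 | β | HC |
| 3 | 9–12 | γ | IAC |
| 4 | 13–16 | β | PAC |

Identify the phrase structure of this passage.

Four phrases in two halves: the first half (bars 1–8) ends with a half cadence, the second (mm. 9-16) with a perfect authentic cadence — a large antecedent–consequent pair, i.e. a double period.
Phrase 3 begins with different material from phrase 1, making it contrasting.

contrasting double period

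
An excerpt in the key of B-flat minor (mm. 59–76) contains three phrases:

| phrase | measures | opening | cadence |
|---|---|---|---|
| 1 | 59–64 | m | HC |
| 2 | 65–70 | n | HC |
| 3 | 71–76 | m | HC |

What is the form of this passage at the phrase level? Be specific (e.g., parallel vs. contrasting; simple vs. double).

phrase group

The final phrase closes with a half cadence, which is not stronger than the preceding half cadence; the 3 phrases lack an overall antecedent–consequent design and so form a phrase group.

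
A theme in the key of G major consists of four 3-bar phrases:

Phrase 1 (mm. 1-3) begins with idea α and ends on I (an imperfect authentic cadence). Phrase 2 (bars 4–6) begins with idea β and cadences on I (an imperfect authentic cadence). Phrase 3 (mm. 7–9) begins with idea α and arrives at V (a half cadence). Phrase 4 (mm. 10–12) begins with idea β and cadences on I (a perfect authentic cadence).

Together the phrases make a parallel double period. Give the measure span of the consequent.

In a double period the first pair of phrases (ending imperfect authentic cadence) is the large antecedent and the second pair (ending perfect authentic cadence) is the large consequent; the consequent is measures 7–12.

measures 7–12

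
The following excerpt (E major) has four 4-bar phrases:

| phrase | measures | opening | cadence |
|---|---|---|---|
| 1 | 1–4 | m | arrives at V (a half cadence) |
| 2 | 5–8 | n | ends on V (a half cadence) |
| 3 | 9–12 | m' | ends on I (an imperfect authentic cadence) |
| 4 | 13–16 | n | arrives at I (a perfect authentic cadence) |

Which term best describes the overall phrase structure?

parallel double period

Four phrases in two halves: the first half (measures 1–8) ends with a half cadence, the second (measures 9–16) with a perfect authentic cadence — a large antecedent–consequent pair, i.e. a double period.
Phrase 3 begins with the same material as phrase 1, making it parallel.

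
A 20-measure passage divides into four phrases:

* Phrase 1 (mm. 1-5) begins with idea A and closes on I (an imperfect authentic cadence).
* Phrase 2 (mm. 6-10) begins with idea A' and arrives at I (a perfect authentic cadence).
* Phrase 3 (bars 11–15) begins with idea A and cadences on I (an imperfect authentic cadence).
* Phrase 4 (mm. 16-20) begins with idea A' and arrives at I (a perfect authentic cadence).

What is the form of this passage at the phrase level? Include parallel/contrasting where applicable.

The cadence pattern IAC–PAC–IAC–PAC is weak–strong twice, and phrases 3–4 restate phrases 1–2: a period heard twice, not a double period (which would end weakly at phrase 2).

repeated period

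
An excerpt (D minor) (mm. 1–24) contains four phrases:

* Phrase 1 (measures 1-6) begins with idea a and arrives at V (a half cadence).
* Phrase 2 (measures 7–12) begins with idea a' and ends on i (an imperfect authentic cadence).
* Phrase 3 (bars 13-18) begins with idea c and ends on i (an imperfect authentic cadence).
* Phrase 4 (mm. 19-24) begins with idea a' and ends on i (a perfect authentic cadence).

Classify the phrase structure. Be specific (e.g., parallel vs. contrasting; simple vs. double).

contrasting double period

Four phrases in two halves: the first half (bars 1–12) ends with an imperfect authentic cadence, the second (mm. 13–24) with a perfect authentic cadence — a large antecedent–consequent pair, i.e. a double period.
Phrase 3 begins with different material from phrase 1, making it contrasting.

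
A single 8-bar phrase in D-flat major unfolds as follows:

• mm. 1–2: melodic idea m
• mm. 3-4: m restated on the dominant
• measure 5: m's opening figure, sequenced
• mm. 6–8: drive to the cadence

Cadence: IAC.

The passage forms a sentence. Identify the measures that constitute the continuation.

After the presentation (mm. 1–4), the continuation covers the fragmentation through the cadence: mm. 5-8.

measures 5–8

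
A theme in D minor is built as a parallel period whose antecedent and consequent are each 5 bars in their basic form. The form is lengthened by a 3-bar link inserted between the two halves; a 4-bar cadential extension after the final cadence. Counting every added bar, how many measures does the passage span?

17 measures

Basic parallel period: 5 + 5 = 10 bars.
10 (basic form) + 3 (link) + 4 (cadential extension) = 17.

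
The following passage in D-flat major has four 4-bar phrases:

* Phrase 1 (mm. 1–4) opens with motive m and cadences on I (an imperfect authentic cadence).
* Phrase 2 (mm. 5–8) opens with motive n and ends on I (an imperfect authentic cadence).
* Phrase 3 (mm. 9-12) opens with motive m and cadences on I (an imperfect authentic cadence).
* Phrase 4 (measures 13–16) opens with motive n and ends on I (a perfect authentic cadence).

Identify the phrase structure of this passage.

Four phrases in two halves: the first half (measures 1-8) ends with an imperfect authentic cadence, the second (mm. 9–16) with a perfect authentic cadence — a large antecedent–consequent pair, i.e. a double period.
Phrase 3 begins with the same material as phrase 1, making it parallel.

parallel double period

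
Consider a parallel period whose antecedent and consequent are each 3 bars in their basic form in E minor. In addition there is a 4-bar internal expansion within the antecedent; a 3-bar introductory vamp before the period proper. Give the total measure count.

13 measures

Basic parallel period: 3 + 3 = 6 bars.
6 (basic form) + 4 (internal expansion) + 3 (introduction) = 13.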